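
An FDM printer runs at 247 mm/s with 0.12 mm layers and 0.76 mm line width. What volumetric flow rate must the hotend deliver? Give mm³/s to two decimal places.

22.53

Extrusion cross-section = 0.12 × 0.76, so 0.0912 mm².
Volumetric flow = 247 × 0.0912 = 22.53 mm³/s.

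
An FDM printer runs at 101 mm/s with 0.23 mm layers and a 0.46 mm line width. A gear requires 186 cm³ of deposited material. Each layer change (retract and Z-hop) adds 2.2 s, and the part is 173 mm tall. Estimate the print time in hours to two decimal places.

Line area = 0.23 × 0.46 = 0.1058 mm².
Path length: 186000 mm³ / 0.1058 mm² → 1758034 mm.
Extrusion time = 1758034 / 101 = 17406.3 s.
Layer count = ceil(173 / 0.23) = 753.
Non-print overhead = 753 × 2.2 = 1656.6 s.
Altogether 17406.3 + 1656.6 = 19062.9 s, i.e. 5.30 hours.

5.30 hours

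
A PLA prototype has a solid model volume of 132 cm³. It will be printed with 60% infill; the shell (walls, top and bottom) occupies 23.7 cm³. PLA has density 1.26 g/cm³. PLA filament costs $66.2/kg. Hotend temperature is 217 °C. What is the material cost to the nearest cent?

$7.40

Interior volume = 132 − 23.7 = 108.3 cm³.
Deposited infill = 0.60 × 108.3, so 64.98 cm³.
Total extruded: 23.7 + 64.98 → 88.68 cm³.
Mass: 88.68 × 1.26 → 111.7368 g.
At $66.2/kg: 111.7368/1000 × 66.2 = $7.40.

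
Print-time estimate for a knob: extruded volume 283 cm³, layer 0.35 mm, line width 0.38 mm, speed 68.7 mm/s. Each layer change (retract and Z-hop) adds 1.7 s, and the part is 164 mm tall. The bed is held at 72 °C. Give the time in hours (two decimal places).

8.82 hours

Bead cross-section = 0.35 × 0.38, so 0.133 mm².
Toolpath length = 283 cm³ / 0.133 mm² = 283000 / 0.133 = 2127819.5 mm.
Extrusion time = 2127819.5 / 68.7, so 30972.6 s.
Number of layers: 164 / 0.35 → 469 (rounded up).
Layer-change overhead = 469 × 1.7, so 797.3 s.
Total = 30972.6 + 797.3 = 31769.9 s = 8.82 hours.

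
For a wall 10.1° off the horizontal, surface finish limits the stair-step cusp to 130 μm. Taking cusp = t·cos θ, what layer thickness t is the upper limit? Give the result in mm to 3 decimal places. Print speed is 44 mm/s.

0.132 mm

t = h_c / cos θ = 0.13 / 0.9845 = 0.132 mm.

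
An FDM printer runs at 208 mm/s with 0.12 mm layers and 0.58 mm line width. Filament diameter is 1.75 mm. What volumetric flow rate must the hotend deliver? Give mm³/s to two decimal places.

A = 0.12 × 0.58, so 0.0696 mm².
Q = v·A = 208 × 0.0696 = 14.48 mm³/s.

14.48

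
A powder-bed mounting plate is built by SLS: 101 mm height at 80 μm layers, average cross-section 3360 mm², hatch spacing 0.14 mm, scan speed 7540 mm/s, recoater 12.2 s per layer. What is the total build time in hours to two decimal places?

Layers = ⌈101/0.08⌉ = 1263.
Hatch length per layer: 3360 / 0.14 → 24000 mm.
Per-layer scan time: 24000 / 7540 → 3.183 s.
Time per layer = 3.183 + 12.2, so 15.383 s.
Build time = 1263 × 15.383 = 19428.729 s = 5.40 hours.

5.40 hours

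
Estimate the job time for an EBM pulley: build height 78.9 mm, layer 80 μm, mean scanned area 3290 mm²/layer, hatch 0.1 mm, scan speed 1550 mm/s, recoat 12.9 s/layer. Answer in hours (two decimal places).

Layers = ⌈78.9/0.08⌉ = 987.
Per-layer scan distance: 3290 / 0.1 → 32900 mm.
Scan time per layer = 32900 / 1550, so 21.2258 s.
Per-layer time = 21.2258 + 12.9, so 34.1258 s.
Build time = 987 × 34.1258 = 33682.1646 s = 9.36 hours.

9.36 hours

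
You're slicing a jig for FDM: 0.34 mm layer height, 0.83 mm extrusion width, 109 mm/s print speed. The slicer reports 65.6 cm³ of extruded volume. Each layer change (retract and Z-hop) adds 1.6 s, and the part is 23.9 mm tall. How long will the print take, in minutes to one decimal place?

Line area: 0.34 × 0.83 → 0.2822 mm².
Toolpath length = 65.6 cm³ / 0.2822 mm² = 65600 / 0.2822 = 232459.2 mm.
Print-move time: 232459.2 / 109 → 2132.7 s.
Number of layers: 23.9 / 0.34 → 71 (rounded up).
Z-hop total = 71 × 1.6, so 113.6 s.
Total = 2132.7 + 113.6 = 2246.3 s = 37.4 minutes.

37.4 minutes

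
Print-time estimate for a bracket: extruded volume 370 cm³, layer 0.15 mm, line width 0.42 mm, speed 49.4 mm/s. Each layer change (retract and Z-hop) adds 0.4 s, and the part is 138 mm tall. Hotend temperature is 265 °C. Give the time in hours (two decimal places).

Extrusion cross-section = 0.15 × 0.42, so 0.063 mm².
Total extruded path = 370000/0.063 = 5873015.9 mm.
Extrusion time = 5873015.9 / 49.4 = 118887 s.
Layers = ⌈138/0.15⌉ = 920.
Z-hop total: 920 × 0.4 → 368 s.
Total = 118887 + 368 = 119255 s = 33.13 hours.

33.13 hours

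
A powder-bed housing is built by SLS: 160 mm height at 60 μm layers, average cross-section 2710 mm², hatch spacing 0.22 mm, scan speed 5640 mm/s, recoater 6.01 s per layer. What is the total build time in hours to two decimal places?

6.07 hours

Layers = ⌈160/0.06⌉ = 2667.
Scan path per layer: 2710 / 0.22 → 12318.2 mm.
Laser time per layer: 12318.2 / 5640 → 2.1841 s.
Per-layer time = 2.1841 + 6.01, so 8.1941 s.
2667 layers × 8.1941 s/layer = 21853.6647 s, i.e. 6.07 hours.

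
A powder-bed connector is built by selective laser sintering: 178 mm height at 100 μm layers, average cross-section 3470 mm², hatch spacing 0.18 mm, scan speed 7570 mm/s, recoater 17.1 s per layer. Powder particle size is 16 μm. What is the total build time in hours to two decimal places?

Layer count = ceil(178 / 0.1) = 1780.
Scan path per layer = 3470 / 0.18, so 19277.8 mm.
Per-layer scan time: 19277.8 / 7570 → 2.5466 s.
Time per layer = 2.5466 + 17.1, so 19.6466 s.
Build time = 1780 × 19.6466 = 34970.948 s = 9.71 hours.

9.71 hours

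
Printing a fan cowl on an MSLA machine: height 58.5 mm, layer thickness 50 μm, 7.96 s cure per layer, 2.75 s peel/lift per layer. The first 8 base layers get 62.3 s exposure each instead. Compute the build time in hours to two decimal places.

Layer count = ceil(58.5 / 0.05) = 1170.
Bottom layers = 8 × (62.3 + 2.75) = 520.4 s.
Normal layers = 1162 × (7.96 + 2.75) = 12445.02 s.
Sum: 520.4 + 12445.02 = 12965.42 s → 3.60 hours.

3.60 hours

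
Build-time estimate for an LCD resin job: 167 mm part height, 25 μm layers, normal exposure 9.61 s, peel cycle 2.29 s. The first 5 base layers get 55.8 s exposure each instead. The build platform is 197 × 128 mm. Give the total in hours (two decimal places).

Number of layers: 167 / 0.025 → 6680 (rounded up).
Burn-in layers = 5 × (55.8 + 2.29) = 290.45 s.
Remaining layers = 6675 × (9.61 + 2.29), so 79432.5 s.
Sum: 290.45 + 79432.5 = 79722.95 s → 22.15 hours.

22.15 hours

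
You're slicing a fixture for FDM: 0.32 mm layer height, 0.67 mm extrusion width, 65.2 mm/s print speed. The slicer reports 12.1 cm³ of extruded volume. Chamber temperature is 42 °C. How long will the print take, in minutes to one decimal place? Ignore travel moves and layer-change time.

Extrusion cross-section = 0.32 × 0.67, so 0.2144 mm².
Toolpath length = 12.1 cm³ / 0.2144 mm² = 12100 / 0.2144 = 56436.6 mm.
Time extruding: 56436.6 / 65.2 → 865.6 s.
That's 865.6 s → 14.4 minutes.

14.4 minutes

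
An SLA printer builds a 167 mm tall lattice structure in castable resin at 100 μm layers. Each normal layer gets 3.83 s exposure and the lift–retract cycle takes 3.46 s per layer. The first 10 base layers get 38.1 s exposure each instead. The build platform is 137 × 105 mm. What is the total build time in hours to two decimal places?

3.48 hours

Layers = ⌈167/0.1⌉ = 1670.
Bottom layers = 10 × (38.1 + 3.46) = 415.6 s.
Regular layers = 1660 × (3.83 + 3.46) = 12101.4 s.
Total = 415.6 + 12101.4 = 12517 s = 3.48 hours.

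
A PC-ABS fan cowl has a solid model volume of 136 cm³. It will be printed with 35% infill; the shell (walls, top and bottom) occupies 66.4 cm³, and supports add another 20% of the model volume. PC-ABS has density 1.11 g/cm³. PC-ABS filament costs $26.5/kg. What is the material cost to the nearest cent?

$3.47

Interior volume = 136 − 66.4, so 69.6 cm³.
Infill deposited: 0.35 × 69.6 → 24.36 cm³.
Support = 0.20 × 136, so 27.2 cm³.
Deposited volume: 66.4 + 24.36 + 27.2 → 117.96 cm³.
Mass: 117.96 × 1.11 → 130.9356 g.
At $26.5/kg: 130.9356/1000 × 26.5 = $3.47.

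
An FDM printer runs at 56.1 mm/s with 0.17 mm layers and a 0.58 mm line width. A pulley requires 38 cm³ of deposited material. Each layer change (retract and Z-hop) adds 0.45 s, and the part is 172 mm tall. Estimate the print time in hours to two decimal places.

2.03 hours

Line area = 0.17 × 0.58 = 0.0986 mm².
Total extruded path = 38000/0.0986 = 385395.5 mm.
Extrusion time: 385395.5 / 56.1 → 6869.8 s.
Number of layers: 172 / 0.17 → 1012 (rounded up).
Layer-change overhead = 1012 × 0.45, so 455.4 s.
Total = 6869.8 + 455.4 = 7325.2 s = 2.03 hours.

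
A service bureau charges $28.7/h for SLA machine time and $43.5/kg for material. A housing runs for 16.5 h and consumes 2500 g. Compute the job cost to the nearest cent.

$582.30

Machine cost = 28.7 × 16.5 = $473.55.
Material charge = 43.5 × 2500/1000 = $108.75.
Job cost: 473.55 + 108.75 = $582.30.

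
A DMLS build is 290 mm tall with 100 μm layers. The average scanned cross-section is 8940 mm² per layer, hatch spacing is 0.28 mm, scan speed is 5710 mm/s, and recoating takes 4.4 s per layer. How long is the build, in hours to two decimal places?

Number of layers: 290 / 0.1 → 2900 (rounded up).
Hatch length per layer = 8940 / 0.28 = 31928.6 mm.
Laser time per layer = 31928.6 / 5710 = 5.5917 s.
Layer cycle = 5.5917 + 4.4 = 9.9917 s.
Build time = 2900 × 9.9917 = 28975.93 s = 8.05 hours.

8.05 hours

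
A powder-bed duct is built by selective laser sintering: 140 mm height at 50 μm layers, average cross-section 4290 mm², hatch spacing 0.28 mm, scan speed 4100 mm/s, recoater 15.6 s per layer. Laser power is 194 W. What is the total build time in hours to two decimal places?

15.04 hours

Layer count = ceil(140 / 0.05) = 2800.
Scan path per layer: 4290 / 0.28 → 15321.4 mm.
Laser time per layer = 15321.4 / 4100, so 3.7369 s.
Layer cycle: 3.7369 + 15.6 → 19.3369 s.
Total: 2800 × 19.3369 s = 54143.32 s → 15.04 hours.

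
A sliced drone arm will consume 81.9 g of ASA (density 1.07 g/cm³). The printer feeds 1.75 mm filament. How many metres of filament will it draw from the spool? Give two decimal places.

31.82 m

Extruded volume: 81.9/1.07 = 76.5421 cm³ (76542.1 mm³).
Cross-section of 1.75 mm filament: π·(1.75/2)² = 2.4053 mm².
L = V/A = 76542.1/2.4053 = 31822.27 mm → 31.82 m.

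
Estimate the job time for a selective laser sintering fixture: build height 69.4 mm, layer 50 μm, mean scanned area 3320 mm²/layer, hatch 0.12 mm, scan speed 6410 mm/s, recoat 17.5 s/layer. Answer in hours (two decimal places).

8.41 hours

Layers = ⌈69.4/0.05⌉ = 1388.
Scan path per layer = 3320 / 0.12, so 27666.7 mm.
Scan time per layer = 27666.7 / 6410, so 4.3162 s.
Layer cycle = 4.3162 + 17.5, so 21.8162 s.
Build time = 1388 × 21.8162 = 30280.8856 s = 8.41 hours.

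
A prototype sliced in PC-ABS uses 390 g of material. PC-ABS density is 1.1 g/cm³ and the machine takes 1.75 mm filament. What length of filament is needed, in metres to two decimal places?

147.40 m

Extruded volume: 390/1.1 = 354.5455 cm³ (354545.5 mm³).
Cross-section of 1.75 mm filament: π·(1.75/2)² = 2.4053 mm².
Length = 354545.5 / 2.4053 = 147401.78 mm = 147.40 m.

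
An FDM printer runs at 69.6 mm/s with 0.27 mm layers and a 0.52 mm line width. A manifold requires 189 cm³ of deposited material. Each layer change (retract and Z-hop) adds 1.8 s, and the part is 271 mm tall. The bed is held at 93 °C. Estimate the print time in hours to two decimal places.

5.87 hours

Extrusion cross-section = 0.27 × 0.52, so 0.1404 mm².
Total extruded path = 189000/0.1404 = 1346153.8 mm.
Time extruding = 1346153.8 / 69.6, so 19341.3 s.
Number of layers: 271 / 0.27 → 1004 (rounded up).
Non-print overhead = 1004 × 1.8 = 1807.2 s.
Total = 19341.3 + 1807.2 = 21148.5 s = 5.87 hours.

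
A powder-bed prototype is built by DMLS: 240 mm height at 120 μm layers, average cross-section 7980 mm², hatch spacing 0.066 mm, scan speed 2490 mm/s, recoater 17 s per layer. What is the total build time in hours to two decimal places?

Layers = ⌈240/0.12⌉ = 2000.
Per-layer scan distance = 7980 / 0.066 = 120909.1 mm.
Laser time per layer = 120909.1 / 2490 = 48.5579 s.
Layer cycle = 48.5579 + 17 = 65.5579 s.
Build time = 2000 × 65.5579 = 131115.8 s = 36.42 hours.

36.42 hours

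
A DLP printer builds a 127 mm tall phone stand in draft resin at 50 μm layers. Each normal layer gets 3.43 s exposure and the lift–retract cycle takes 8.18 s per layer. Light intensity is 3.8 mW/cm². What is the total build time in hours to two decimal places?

Number of layers: 127 / 0.05 → 2540 (rounded up).
Cycle time: 3.43 + 8.18 → 11.61 s.
Total = 2540 × 11.61 = 29489.4 s = 8.19 hours.

8.19 hours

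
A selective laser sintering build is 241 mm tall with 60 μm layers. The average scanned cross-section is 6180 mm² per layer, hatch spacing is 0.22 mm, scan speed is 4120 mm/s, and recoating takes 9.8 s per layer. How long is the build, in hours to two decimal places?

18.54 hours

Number of layers: 241 / 0.06 → 4017 (rounded up).
Per-layer scan distance: 6180 / 0.22 → 28090.9 mm.
Laser time per layer: 28090.9 / 4120 → 6.8182 s.
Layer cycle = 6.8182 + 9.8 = 16.6182 s.
Build time = 4017 × 16.6182 = 66755.3094 s = 18.54 hours.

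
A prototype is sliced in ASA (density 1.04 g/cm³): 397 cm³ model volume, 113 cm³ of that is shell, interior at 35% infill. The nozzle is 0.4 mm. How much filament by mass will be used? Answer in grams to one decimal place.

Volume inside the shell: 397 − 113 → 284 cm³.
Infill deposited = 0.35 × 284 = 99.4 cm³.
Total printed volume = 113 + 99.4, so 212.4 cm³.
Mass = 212.4 × 1.04 = 220.896 g.

220.9 g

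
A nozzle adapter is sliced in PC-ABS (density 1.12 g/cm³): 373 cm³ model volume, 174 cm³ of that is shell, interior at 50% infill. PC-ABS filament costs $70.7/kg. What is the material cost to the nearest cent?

$21.66

Interior volume = 373 − 174, so 199 cm³.
Deposited infill: 0.50 × 199 → 99.5 cm³.
Total extruded = 174 + 99.5, so 273.5 cm³.
Mass: 273.5 × 1.12 → 306.32 g.
At $70.7/kg: 306.32/1000 × 70.7 = $21.66.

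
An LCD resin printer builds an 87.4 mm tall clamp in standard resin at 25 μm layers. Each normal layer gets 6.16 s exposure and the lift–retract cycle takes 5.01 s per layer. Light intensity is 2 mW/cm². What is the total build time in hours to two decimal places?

10.85 hours

Number of layers: 87.4 / 0.025 → 3496 (rounded up).
Each layer takes = 6.16 + 5.01, so 11.17 s.
Total = 3496 × 11.17 = 39050.32 s = 10.85 hours.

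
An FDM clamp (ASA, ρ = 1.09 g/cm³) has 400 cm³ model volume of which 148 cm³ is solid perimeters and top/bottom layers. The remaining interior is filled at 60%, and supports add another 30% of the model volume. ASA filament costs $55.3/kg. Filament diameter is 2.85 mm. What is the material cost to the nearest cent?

$25.27

Interior volume = 400 − 148, so 252 cm³.
Infill deposited: 0.60 × 252 → 151.2 cm³.
Support: 0.30 × 400 → 120 cm³.
Total printed volume = 148 + 151.2 + 120, so 419.2 cm³.
Mass = 419.2 × 1.09, so 456.928 g.
At $55.3/kg: 456.928/1000 × 55.3 = $25.27.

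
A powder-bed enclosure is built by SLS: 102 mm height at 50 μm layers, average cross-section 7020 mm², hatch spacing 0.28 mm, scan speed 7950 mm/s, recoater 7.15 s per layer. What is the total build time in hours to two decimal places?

Layers = ⌈102/0.05⌉ = 2040.
Per-layer scan distance = 7020 / 0.28 = 25071.4 mm.
Scan time per layer: 25071.4 / 7950 → 3.1536 s.
Per-layer time: 3.1536 + 7.15 → 10.3036 s.
Total: 2040 × 10.3036 s = 21019.344 s → 5.84 hours.

5.84 hours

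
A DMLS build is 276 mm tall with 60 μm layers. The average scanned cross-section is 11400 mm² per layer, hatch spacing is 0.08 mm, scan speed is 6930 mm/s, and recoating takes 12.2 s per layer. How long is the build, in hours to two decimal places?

Number of layers: 276 / 0.06 → 4600 (rounded up).
Hatch length per layer = 11400 / 0.08, so 142500 mm.
Scan time per layer = 142500 / 6930 = 20.5628 s.
Per-layer time = 20.5628 + 12.2 = 32.7628 s.
Total: 4600 × 32.7628 s = 150708.88 s → 41.86 hours.

41.86 hours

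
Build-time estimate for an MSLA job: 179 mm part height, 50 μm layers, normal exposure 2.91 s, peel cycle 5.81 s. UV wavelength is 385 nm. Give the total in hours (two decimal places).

8.67 hours

Number of layers: 179 / 0.05 → 3580 (rounded up).
Cycle time: 2.91 + 5.81 → 8.72 s.
Total = 3580 × 8.72 = 31217.6 s = 8.67 hours.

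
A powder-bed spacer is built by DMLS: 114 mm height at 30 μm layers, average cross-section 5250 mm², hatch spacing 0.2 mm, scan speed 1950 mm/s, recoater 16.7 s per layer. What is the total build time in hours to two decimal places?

Layer count = ceil(114 / 0.03) = 3800.
Per-layer scan distance = 5250 / 0.2 = 26250 mm.
Scan time per layer: 26250 / 1950 → 13.4615 s.
Time per layer: 13.4615 + 16.7 → 30.1615 s.
Total: 3800 × 30.1615 s = 114613.7 s → 31.84 hours.

31.84 hours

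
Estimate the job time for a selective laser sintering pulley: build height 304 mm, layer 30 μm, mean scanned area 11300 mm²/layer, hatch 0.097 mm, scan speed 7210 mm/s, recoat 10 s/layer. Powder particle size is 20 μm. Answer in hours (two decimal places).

73.63 hours

Layer count = ceil(304 / 0.03) = 10134.
Scan path per layer = 11300 / 0.097, so 116494.8 mm.
Laser time per layer: 116494.8 / 7210 → 16.1574 s.
Per-layer time = 16.1574 + 10, so 26.1574 s.
Total: 10134 × 26.1574 s = 265079.0916 s → 73.63 hours.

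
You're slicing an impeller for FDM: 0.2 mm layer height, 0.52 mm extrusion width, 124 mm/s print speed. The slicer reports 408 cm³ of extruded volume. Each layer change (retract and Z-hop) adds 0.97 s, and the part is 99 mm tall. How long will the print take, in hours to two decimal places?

8.92 hours

Line area = 0.2 × 0.52, so 0.104 mm².
Toolpath length = 408 cm³ / 0.104 mm² = 408000 / 0.104 = 3923076.9 mm.
Print-move time = 3923076.9 / 124, so 31637.7 s.
Layer count = ceil(99 / 0.2) = 495.
Non-print overhead: 495 × 0.97 → 480.15 s.
Altogether 31637.7 + 480.15 = 32117.85 s, i.e. 8.92 hours.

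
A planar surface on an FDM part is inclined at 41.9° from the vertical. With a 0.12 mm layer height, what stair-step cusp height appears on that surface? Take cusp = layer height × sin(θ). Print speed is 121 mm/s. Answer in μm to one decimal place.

h_c = t·sin θ = 0.12 × 0.6678 = 0.080136 mm (80.1 μm).

80.1 μm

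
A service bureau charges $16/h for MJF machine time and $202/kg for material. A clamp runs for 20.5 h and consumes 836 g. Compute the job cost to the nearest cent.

$496.87

Time charge = 16 × 20.5, so $328.00.
Material cost = 202 × 836/1000 = $168.872.
Job cost: 328.00 + 168.872 = 496.872 ≈ $496.87.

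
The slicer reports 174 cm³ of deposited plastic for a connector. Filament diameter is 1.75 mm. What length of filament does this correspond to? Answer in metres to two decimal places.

A = π r² = π × 0.875² = 2.4053 mm².
Length = 174 cm³ / 2.4053 mm² = 174000 / 2.4053 = 72340.25 mm = 72.34 m.

72.34 m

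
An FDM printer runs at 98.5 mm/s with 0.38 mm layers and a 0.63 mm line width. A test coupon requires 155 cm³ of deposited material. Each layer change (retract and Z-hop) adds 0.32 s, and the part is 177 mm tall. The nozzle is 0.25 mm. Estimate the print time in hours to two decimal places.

1.87 hours

Line area = 0.38 × 0.63 = 0.2394 mm².
Toolpath length = 155 cm³ / 0.2394 mm² = 155000 / 0.2394 = 647452 mm.
Print-move time = 647452 / 98.5, so 6573.1 s.
Number of layers: 177 / 0.38 → 466 (rounded up).
Layer-change overhead = 466 × 0.32 = 149.12 s.
Total = 6573.1 + 149.12 = 6722.22 s = 1.87 hours.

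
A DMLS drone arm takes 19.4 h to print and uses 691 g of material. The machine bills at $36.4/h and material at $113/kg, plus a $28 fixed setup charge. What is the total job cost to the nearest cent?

Machine cost = 36.4 × 19.4 = $706.16.
Material cost: 113 × 691/1000 → $78.083.
Total = 706.16 + 78.083 + 28 = 812.243 ≈ $812.24.

$812.24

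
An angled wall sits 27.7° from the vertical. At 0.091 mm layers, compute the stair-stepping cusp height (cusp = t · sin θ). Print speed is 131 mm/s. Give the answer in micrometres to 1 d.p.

42.3 μm

Cusp = layer height × sin(27.7°) = 0.091 × 0.4648 = 0.042297 mm = 42.3 μm.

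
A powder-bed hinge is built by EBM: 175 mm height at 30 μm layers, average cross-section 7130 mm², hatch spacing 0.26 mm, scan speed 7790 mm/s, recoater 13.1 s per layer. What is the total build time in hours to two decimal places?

Number of layers: 175 / 0.03 → 5834 (rounded up).
Scan path per layer = 7130 / 0.26 = 27423.1 mm.
Per-layer scan time = 27423.1 / 7790, so 3.5203 s.
Time per layer = 3.5203 + 13.1 = 16.6203 s.
Total: 5834 × 16.6203 s = 96962.8302 s → 26.93 hours.

26.93 hours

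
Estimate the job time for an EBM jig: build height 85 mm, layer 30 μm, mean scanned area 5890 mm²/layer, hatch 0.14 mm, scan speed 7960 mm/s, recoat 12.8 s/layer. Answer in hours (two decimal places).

Number of layers: 85 / 0.03 → 2834 (rounded up).
Scan path per layer: 5890 / 0.14 → 42071.4 mm.
Scan time per layer = 42071.4 / 7960, so 5.2854 s.
Per-layer time = 5.2854 + 12.8 = 18.0854 s.
2834 layers × 18.0854 s/layer = 51254.0236 s, i.e. 14.24 hours.

14.24 hours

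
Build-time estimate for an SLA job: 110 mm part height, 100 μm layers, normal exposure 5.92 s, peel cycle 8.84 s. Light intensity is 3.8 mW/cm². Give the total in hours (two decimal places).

4.51 hours

Number of layers: 110 / 0.1 → 1100 (rounded up).
Cycle time = 5.92 + 8.84 = 14.76 s.
Build time: 1100 × 14.76 s = 16236 s, i.e. 4.51 hours.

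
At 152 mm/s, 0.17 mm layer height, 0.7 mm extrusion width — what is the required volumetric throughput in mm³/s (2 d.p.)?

18.09

Bead cross-section = 0.17 × 0.7, so 0.119 mm².
Q = v·A = 152 × 0.119 = 18.09 mm³/s.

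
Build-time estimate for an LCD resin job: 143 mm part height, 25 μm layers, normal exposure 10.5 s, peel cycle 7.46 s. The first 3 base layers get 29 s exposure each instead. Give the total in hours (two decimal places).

Layer count = ceil(143 / 0.025) = 5720.
Burn-in layers = 3 × (29 + 7.46), so 109.38 s.
Remaining layers = 5717 × (10.5 + 7.46), so 102677.32 s.
Sum: 109.38 + 102677.32 = 102786.7 s → 28.55 hours.

28.55 hours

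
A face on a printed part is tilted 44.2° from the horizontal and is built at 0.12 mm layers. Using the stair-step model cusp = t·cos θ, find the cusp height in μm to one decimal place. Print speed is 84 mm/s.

86.0 μm

cos(44.2°) = 0.7169, so cusp = 0.12 × 0.7169 = 0.086028 mm → 86.0 μm.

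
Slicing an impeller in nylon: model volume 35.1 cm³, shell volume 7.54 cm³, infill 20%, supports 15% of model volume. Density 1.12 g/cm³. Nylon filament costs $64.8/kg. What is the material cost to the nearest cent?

Infill region = 35.1 − 7.54 = 27.56 cm³.
Infill volume = 0.20 × 27.56, so 5.512 cm³.
Support = 0.15 × 35.1 = 5.265 cm³.
Total extruded: 7.54 + 5.512 + 5.265 → 18.317 cm³.
Mass = 18.317 × 1.12, so 20.51504 g.
Cost = 20.51504 g / 1000 × $64.8/kg = $1.33.

$1.33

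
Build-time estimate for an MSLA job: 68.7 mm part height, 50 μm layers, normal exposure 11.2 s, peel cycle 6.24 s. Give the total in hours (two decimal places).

6.66 hours

Layer count = ceil(68.7 / 0.05) = 1374.
Cycle time = 11.2 + 6.24, so 17.44 s.
Total = 1374 × 17.44 = 23962.56 s = 6.66 hours.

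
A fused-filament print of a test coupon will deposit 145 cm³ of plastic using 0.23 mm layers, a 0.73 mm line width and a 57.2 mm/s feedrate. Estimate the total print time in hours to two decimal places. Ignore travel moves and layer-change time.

4.19 hours

Bead cross-section = 0.23 × 0.73 = 0.1679 mm².
Path length: 145000 mm³ / 0.1679 mm² → 863609.3 mm.
Time extruding: 863609.3 / 57.2 → 15098.1 s.
That's 15098.1 s → 4.19 hours.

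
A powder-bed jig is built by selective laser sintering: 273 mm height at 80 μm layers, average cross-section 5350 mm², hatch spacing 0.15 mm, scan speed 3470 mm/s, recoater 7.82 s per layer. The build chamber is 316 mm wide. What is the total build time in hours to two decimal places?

17.16 hours

Number of layers: 273 / 0.08 → 3413 (rounded up).
Hatch length per layer = 5350 / 0.15, so 35666.7 mm.
Per-layer scan time = 35666.7 / 3470, so 10.2786 s.
Time per layer = 10.2786 + 7.82 = 18.0986 s.
3413 layers × 18.0986 s/layer = 61770.5218 s, i.e. 17.16 hours.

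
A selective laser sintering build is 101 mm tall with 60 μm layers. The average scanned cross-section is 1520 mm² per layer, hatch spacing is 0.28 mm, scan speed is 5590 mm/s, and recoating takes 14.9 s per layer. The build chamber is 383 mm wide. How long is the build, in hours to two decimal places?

Layers = ⌈101/0.06⌉ = 1684.
Scan path per layer = 1520 / 0.28 = 5428.6 mm.
Per-layer scan time: 5428.6 / 5590 → 0.9711 s.
Per-layer time = 0.9711 + 14.9 = 15.8711 s.
Total: 1684 × 15.8711 s = 26726.9324 s → 7.42 hours.

7.42 hours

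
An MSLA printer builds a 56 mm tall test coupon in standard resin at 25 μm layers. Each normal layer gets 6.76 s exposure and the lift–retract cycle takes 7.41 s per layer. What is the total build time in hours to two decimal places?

8.82 hours

Layers = ⌈56/0.025⌉ = 2240.
Cycle time = 6.76 + 7.41 = 14.17 s.
Build time: 2240 × 14.17 s = 31740.8 s, i.e. 8.82 hours.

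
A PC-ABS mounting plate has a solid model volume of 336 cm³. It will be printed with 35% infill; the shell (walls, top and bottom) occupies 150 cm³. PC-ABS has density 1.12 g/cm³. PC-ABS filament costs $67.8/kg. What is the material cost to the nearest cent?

$16.33

Volume inside the shell: 336 − 150 → 186 cm³.
Infill volume = 0.35 × 186, so 65.1 cm³.
Deposited volume = 150 + 65.1 = 215.1 cm³.
Mass: 215.1 × 1.12 → 240.912 g.
At $67.8/kg: 240.912/1000 × 67.8 = $16.33.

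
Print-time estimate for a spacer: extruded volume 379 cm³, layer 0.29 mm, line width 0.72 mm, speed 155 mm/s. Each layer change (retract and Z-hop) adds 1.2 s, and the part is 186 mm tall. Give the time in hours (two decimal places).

Extrusion cross-section = 0.29 × 0.72, so 0.2088 mm².
Path length: 379000 mm³ / 0.2088 mm² → 1815134.1 mm.
Extrusion time = 1815134.1 / 155 = 11710.5 s.
Number of layers: 186 / 0.29 → 642 (rounded up).
Non-print overhead: 642 × 1.2 → 770.4 s.
Altogether 11710.5 + 770.4 = 12480.9 s, i.e. 3.47 hours.

3.47 hours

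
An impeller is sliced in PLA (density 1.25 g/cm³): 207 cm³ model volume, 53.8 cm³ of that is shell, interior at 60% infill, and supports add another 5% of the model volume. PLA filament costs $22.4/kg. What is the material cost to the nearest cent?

Volume inside the shell = 207 − 53.8 = 153.2 cm³.
Infill deposited = 0.60 × 153.2 = 91.92 cm³.
Support = 0.05 × 207, so 10.35 cm³.
Total extruded: 53.8 + 91.92 + 10.35 → 156.07 cm³.
Mass = 156.07 × 1.25, so 195.0875 g.
Cost = 195.0875 g / 1000 × $22.4/kg = $4.37.

$4.37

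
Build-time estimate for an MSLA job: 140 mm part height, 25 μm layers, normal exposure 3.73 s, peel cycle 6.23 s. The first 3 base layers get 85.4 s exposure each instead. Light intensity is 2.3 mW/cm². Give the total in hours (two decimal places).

Layer count = ceil(140 / 0.025) = 5600.
Burn-in layers = 3 × (85.4 + 6.23), so 274.89 s.
Remaining layers = 5597 × (3.73 + 6.23), so 55746.12 s.
Total = 274.89 + 55746.12 = 56021.01 s = 15.56 hours.

15.56 hours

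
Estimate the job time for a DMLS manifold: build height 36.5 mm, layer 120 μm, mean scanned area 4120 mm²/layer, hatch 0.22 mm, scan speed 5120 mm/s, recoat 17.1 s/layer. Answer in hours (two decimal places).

Layer count = ceil(36.5 / 0.12) = 305.
Scan path per layer = 4120 / 0.22 = 18727.3 mm.
Per-layer scan time: 18727.3 / 5120 → 3.6577 s.
Per-layer time: 3.6577 + 17.1 → 20.7577 s.
Total: 305 × 20.7577 s = 6331.0985 s → 1.76 hours.

1.76 hours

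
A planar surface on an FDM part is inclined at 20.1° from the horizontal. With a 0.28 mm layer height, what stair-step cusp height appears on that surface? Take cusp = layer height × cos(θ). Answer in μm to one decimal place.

262.9 μm

cos(20.1°) = 0.9391, so cusp = 0.28 × 0.9391 = 0.262948 mm → 262.9 μm.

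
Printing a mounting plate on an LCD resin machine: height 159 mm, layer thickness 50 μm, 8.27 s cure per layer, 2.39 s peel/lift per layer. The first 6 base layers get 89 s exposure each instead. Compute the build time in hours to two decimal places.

Layers = ⌈159/0.05⌉ = 3180.
Bottom layers: 6 × (89 + 2.39) → 548.34 s.
Remaining layers: 3174 × (8.27 + 2.39) → 33834.84 s.
Sum: 548.34 + 33834.84 = 34383.18 s → 9.55 hours.

9.55 hours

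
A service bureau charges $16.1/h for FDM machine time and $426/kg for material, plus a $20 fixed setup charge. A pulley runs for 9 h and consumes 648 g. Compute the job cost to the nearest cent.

$440.95

Machine-time cost: 16.1 × 9 → $144.90.
Material cost = 426 × 648/1000 = $276.048.
Adding setup: 144.90 + 276.048 + 20 → 440.948 ≈ $440.95.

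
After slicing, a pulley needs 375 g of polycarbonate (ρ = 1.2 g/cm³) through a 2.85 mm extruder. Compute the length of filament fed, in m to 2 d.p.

48.99 m

Volume = 375 g / 1.2 g·cm⁻³ = 312.5 cm³ = 312500 mm³.
Cross-section of 2.85 mm filament: π·(2.85/2)² = 6.3794 mm².
Length = 312500 / 6.3794 = 48985.8 mm = 48.99 m.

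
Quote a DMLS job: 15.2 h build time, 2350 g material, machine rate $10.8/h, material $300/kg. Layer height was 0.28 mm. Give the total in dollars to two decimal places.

$869.16

Machine cost = 10.8 × 15.2 = $164.16.
Material cost = 300 × 2350/1000, so $705.00.
Job cost: 164.16 + 705.00 = $869.16.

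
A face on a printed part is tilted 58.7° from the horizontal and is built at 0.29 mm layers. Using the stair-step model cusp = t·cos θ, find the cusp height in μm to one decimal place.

150.7 μm

h_c = t·cos θ = 0.29 × 0.5195 = 0.150655 mm (150.7 μm).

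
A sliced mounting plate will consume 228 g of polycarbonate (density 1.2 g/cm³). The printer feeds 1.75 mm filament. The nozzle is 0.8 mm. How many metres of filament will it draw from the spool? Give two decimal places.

Extruded volume: 228/1.2 = 190 cm³ (190000 mm³).
Filament cross-section = π × (1.75/2)² = 2.4053 mm².
Length = 190000 / 2.4053 = 78992.23 mm = 78.99 m.

78.99 m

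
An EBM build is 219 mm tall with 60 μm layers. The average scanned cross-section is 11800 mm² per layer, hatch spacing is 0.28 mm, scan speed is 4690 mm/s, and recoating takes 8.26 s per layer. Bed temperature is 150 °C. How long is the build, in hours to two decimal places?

17.49 hours

Number of layers: 219 / 0.06 → 3650 (rounded up).
Hatch length per layer = 11800 / 0.28 = 42142.9 mm.
Scan time per layer = 42142.9 / 4690, so 8.9857 s.
Time per layer = 8.9857 + 8.26, so 17.2457 s.
Total: 3650 × 17.2457 s = 62946.805 s → 17.49 hours.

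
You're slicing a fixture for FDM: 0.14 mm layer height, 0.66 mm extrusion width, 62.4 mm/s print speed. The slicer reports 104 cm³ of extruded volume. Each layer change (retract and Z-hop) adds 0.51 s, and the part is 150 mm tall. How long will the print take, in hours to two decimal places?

5.16 hours

Bead cross-section = 0.14 × 0.66, so 0.0924 mm².
Total extruded path = 104000/0.0924 = 1125541.1 mm.
Print-move time = 1125541.1 / 62.4, so 18037.5 s.
Layers = ⌈150/0.14⌉ = 1072.
Non-print overhead = 1072 × 0.51 = 546.72 s.
Total = 18037.5 + 546.72 = 18584.22 s = 5.16 hours.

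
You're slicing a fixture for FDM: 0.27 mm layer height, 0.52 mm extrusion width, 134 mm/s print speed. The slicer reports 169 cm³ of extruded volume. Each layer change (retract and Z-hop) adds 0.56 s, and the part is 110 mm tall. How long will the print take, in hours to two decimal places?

Extrusion cross-section: 0.27 × 0.52 → 0.1404 mm².
Path length: 169000 mm³ / 0.1404 mm² → 1203703.7 mm.
Print-move time: 1203703.7 / 134 → 8982.9 s.
Layer count = ceil(110 / 0.27) = 408.
Non-print overhead = 408 × 0.56, so 228.48 s.
Total = 8982.9 + 228.48 = 9211.38 s = 2.56 hours.

2.56 hours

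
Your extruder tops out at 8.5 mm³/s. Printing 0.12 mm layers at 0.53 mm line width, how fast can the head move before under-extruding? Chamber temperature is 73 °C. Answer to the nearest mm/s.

Bead cross-section = 0.12 × 0.53 = 0.0636 mm².
v_max = Q/A = 8.5/0.0636 = 133.65 mm/s → 134 mm/s.

134 mm/s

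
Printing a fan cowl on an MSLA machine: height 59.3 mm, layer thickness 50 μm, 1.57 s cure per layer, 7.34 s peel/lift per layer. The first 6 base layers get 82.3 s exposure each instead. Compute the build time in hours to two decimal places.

3.07 hours

Number of layers: 59.3 / 0.05 → 1186 (rounded up).
Base layers = 6 × (82.3 + 7.34), so 537.84 s.
Remaining layers: 1180 × (1.57 + 7.34) → 10513.8 s.
Sum: 537.84 + 10513.8 = 11051.64 s → 3.07 hours.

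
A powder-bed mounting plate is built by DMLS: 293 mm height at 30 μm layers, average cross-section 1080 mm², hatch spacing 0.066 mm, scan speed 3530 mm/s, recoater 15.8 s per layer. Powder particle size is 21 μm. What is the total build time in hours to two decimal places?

Layer count = ceil(293 / 0.03) = 9767.
Scan path per layer = 1080 / 0.066, so 16363.6 mm.
Scan time per layer = 16363.6 / 3530 = 4.6356 s.
Per-layer time = 4.6356 + 15.8, so 20.4356 s.
9767 layers × 20.4356 s/layer = 199594.5052 s, i.e. 55.44 hours.

55.44 hours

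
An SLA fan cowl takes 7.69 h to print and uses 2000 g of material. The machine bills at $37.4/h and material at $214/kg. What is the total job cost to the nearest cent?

Machine cost = 37.4 × 7.69 = $287.606.
Material cost: 214 × 2000/1000 → $428.00.
Job cost: 287.606 + 428.00 = 715.606 ≈ $715.61.

$715.61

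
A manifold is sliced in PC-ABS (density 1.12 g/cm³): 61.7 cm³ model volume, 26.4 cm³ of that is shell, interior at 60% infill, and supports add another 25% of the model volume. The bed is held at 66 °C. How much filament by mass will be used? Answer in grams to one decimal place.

Volume inside the shell = 61.7 − 26.4 = 35.3 cm³.
Deposited infill = 0.60 × 35.3, so 21.18 cm³.
Support = 0.25 × 61.7, so 15.425 cm³.
Deposited volume: 26.4 + 21.18 + 15.425 → 63.005 cm³.
Mass = 63.005 × 1.12, so 70.5656 g.

70.6 g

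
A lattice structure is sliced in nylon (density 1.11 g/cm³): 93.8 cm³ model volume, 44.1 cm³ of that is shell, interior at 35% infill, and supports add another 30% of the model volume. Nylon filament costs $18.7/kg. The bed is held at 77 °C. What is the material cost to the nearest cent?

$1.86

Volume inside the shell: 93.8 − 44.1 → 49.7 cm³.
Deposited infill = 0.35 × 49.7 = 17.395 cm³.
Support = 0.30 × 93.8, so 28.14 cm³.
Total extruded: 44.1 + 17.395 + 28.14 → 89.635 cm³.
Mass = 89.635 × 1.11 = 99.49485 g.
Cost = 99.49485 g / 1000 × $18.7/kg = $1.86.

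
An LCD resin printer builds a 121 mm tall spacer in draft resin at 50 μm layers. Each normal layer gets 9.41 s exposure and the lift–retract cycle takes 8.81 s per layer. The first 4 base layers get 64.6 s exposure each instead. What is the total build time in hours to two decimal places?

Layer count = ceil(121 / 0.05) = 2420.
Burn-in layers: 4 × (64.6 + 8.81) → 293.64 s.
Normal layers = 2416 × (9.41 + 8.81), so 44019.52 s.
Total = 293.64 + 44019.52 = 44313.16 s = 12.31 hours.

12.31 hours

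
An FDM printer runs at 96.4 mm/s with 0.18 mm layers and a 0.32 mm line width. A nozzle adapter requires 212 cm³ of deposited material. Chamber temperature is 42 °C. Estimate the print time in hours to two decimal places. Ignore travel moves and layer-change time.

10.61 hours

Bead cross-section = 0.18 × 0.32 = 0.0576 mm².
Toolpath length = 212 cm³ / 0.0576 mm² = 212000 / 0.0576 = 3680555.6 mm.
Print-move time = 3680555.6 / 96.4 = 38180 s.
38180 s = 10.61 hours.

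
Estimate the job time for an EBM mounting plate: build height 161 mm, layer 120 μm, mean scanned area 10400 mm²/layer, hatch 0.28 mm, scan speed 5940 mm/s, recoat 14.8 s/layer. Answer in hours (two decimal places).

Layers = ⌈161/0.12⌉ = 1342.
Scan path per layer: 10400 / 0.28 → 37142.9 mm.
Scan time per layer: 37142.9 / 5940 → 6.253 s.
Layer cycle: 6.253 + 14.8 → 21.053 s.
1342 layers × 21.053 s/layer = 28253.126 s, i.e. 7.85 hours.

7.85 hours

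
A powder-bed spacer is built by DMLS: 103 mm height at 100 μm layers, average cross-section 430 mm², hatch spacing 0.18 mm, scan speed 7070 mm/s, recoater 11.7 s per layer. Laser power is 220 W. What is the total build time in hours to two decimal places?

Layer count = ceil(103 / 0.1) = 1030.
Hatch length per layer = 430 / 0.18, so 2388.9 mm.
Scan time per layer = 2388.9 / 7070 = 0.3379 s.
Per-layer time = 0.3379 + 11.7 = 12.0379 s.
1030 layers × 12.0379 s/layer = 12399.037 s, i.e. 3.44 hours.

3.44 hours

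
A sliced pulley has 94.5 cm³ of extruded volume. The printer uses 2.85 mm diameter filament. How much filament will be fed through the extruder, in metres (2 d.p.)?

Cross-section of 2.85 mm filament: π·(2.85/2)² = 6.3794 mm².
Length = 94.5 cm³ / 6.3794 mm² = 94500 / 6.3794 = 14813.31 mm = 14.81 m.

14.81 m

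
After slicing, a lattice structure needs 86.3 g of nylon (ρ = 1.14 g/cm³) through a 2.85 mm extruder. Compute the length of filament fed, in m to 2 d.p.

Extruded volume: 86.3/1.14 = 75.7018 cm³ (75701.8 mm³).
A = π r² = π × 1.425² = 6.3794 mm².
Length = 75701.8 / 6.3794 = 11866.6 mm = 11.87 m.

11.87 m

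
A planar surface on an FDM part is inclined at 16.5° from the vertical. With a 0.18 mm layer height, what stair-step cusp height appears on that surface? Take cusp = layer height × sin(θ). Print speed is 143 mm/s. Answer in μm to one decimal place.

51.1 μm

sin(16.5°) = 0.2840, so cusp = 0.18 × 0.2840 = 0.05112 mm → 51.1 μm.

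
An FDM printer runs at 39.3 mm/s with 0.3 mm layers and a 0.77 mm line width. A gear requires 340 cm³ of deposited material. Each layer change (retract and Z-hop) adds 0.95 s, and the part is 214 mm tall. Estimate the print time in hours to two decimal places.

10.59 hours

Bead cross-section = 0.3 × 0.77, so 0.231 mm².
Total extruded path = 340000/0.231 = 1471861.5 mm.
Print-move time = 1471861.5 / 39.3, so 37451.9 s.
Layers = ⌈214/0.3⌉ = 714.
Layer-change overhead = 714 × 0.95 = 678.3 s.
Altogether 37451.9 + 678.3 = 38130.2 s, i.e. 10.59 hours.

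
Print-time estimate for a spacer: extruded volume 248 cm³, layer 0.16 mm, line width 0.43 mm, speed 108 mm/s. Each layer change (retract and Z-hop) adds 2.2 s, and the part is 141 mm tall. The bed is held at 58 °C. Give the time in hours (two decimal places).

Bead cross-section = 0.16 × 0.43, so 0.0688 mm².
Toolpath length = 248 cm³ / 0.0688 mm² = 248000 / 0.0688 = 3604651.2 mm.
Extrusion time = 3604651.2 / 108, so 33376.4 s.
Layers = ⌈141/0.16⌉ = 882.
Layer-change overhead: 882 × 2.2 → 1940.4 s.
Total = 33376.4 + 1940.4 = 35316.8 s = 9.81 hours.

9.81 hours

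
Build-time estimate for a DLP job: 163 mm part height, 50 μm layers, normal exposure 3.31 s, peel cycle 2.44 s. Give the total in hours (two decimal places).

5.21 hours

Layers = ⌈163/0.05⌉ = 3260.
Cycle time: 3.31 + 2.44 → 5.75 s.
Build time: 3260 × 5.75 s = 18745 s, i.e. 5.21 hours.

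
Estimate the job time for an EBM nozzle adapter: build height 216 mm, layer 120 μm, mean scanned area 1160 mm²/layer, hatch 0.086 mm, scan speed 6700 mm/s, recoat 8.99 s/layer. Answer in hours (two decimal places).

Layer count = ceil(216 / 0.12) = 1800.
Per-layer scan distance = 1160 / 0.086, so 13488.4 mm.
Beam time per layer = 13488.4 / 6700, so 2.0132 s.
Layer cycle: 2.0132 + 8.99 → 11.0032 s.
1800 layers × 11.0032 s/layer = 19805.76 s, i.e. 5.50 hours.

5.50 hours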